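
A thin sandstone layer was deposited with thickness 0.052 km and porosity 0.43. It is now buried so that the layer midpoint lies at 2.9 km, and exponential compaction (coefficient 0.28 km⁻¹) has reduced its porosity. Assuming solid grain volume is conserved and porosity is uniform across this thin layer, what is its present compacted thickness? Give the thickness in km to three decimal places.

Porosity at 2.9 km: phi = 0.43·exp(−0.28×2.9) = 0.1909
Solid-volume conservation: h(1−phi) = h₀(1−phi₀) ⇒ h = h₀·(1−phi₀)/(1−phi)
h = 0.052 × (1 − 0.43)/(1 − 0.1909) = 0.052 × 0.7045 = 0.0366 km

0.037 km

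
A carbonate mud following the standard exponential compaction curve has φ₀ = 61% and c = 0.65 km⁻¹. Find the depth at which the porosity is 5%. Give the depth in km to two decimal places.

Invert Athy's law: Z = ln(φ₀/φ) / c
Z = ln(0.61/0.05) / 0.65 = ln(12.2) / 0.65 = 2.5014 / 0.65 = 3.848 km

3.85 km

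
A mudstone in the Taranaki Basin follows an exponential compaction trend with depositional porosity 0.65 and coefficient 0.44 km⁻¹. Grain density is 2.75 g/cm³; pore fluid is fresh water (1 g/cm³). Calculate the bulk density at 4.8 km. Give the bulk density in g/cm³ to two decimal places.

2.61 g/cm³

Porosity at depth: n = 0.65·exp(−0.44×4.8) = 0.65×0.1210 = 0.0786
Bulk density: ρ_b = (1−n)ρ_g + n·ρ_f = 0.9214×2.75 + 0.0786×1
       = 2.534 + 0.079 = 2.612 g/cm³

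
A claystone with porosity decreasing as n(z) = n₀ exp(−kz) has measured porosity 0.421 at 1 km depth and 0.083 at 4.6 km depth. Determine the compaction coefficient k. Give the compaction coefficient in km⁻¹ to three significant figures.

Athy: n(z) = n₀ e^(−kz) ⇒ n₁/n₂ = e^{k(z₂−z₁)} ⇒ k = ln(n₁/n₂)/(z₂−z₁)
k = ln(0.421/0.083) / (4.6 − 1) = ln(5.072) / 3.6 = 1.6238 / 3.6 = 0.4511 km⁻¹

0.451 km⁻¹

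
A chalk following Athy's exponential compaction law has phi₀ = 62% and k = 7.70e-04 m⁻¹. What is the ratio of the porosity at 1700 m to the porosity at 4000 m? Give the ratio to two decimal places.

5.88

Working in km (1 km = 1000 m; k in km⁻¹ = k in m⁻¹ × 1000):
phi(d₁)/phi(d₂) = e^(−k·d₁)/e^(−k·d₂) = e^{k(d₂−d₁)}
= exp(0.77 × 2.3) = exp(1.771) = 5.8767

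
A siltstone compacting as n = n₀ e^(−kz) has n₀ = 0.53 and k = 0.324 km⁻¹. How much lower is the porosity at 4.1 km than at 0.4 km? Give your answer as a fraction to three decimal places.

n(0.4) = 0.53·e^(−0.324×0.4) = 0.4656
n(4.1) = 0.53·e^(−0.324×4.1) = 0.1404
Δn = 0.4656 − 0.1404 = 0.3252

0.325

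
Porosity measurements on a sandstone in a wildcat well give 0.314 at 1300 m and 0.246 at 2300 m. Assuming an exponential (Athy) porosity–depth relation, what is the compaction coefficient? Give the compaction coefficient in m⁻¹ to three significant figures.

0.000244 m⁻¹

Working in km (1 km = 1000 m; k in km⁻¹ = k in m⁻¹ × 1000):
Athy: n(z) = n₀ e^(−kz) ⇒ n₁/n₂ = e^{k(z₂−z₁)} ⇒ k = ln(n₁/n₂)/(z₂−z₁)
k = ln(0.314/0.246) / (2.3 − 1.3) = ln(1.276) / 1 = 0.2441 / 1 = 0.2441 km⁻¹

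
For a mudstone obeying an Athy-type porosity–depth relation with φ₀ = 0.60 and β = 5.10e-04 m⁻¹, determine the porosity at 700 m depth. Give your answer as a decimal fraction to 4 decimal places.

Working in km (1 km = 1000 m; β in km⁻¹ = β in m⁻¹ × 1000):
φ = φ₀·exp(−β·d) = 0.6 × exp(−0.51 × 0.7) = 0.6 × exp(−0.357)
  = 0.6 × 0.6998 = 0.4199

0.4199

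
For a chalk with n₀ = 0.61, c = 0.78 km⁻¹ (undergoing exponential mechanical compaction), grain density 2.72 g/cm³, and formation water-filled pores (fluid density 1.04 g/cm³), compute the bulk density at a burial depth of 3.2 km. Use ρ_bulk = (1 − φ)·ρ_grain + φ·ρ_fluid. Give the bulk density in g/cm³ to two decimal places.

2.64 g/cm³

Porosity at depth: n = 0.61·exp(−0.78×3.2) = 0.61×0.0824 = 0.0503
Bulk density: ρ_b = (1−n)ρ_g + n·ρ_f = 0.9497×2.72 + 0.0503×1.04
       = 2.583 + 0.052 = 2.636 g/cm³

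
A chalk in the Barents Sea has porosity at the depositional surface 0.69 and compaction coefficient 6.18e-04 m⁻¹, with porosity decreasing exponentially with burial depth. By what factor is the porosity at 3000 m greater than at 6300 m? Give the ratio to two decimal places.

7.69

Working in km (1 km = 1000 m; c in km⁻¹ = c in m⁻¹ × 1000):
φ(d₁)/φ(d₂) = e^(−c·d₁)/e^(−c·d₂) = e^{c(d₂−d₁)}
= exp(0.618 × 3.3) = exp(2.039) = 7.6860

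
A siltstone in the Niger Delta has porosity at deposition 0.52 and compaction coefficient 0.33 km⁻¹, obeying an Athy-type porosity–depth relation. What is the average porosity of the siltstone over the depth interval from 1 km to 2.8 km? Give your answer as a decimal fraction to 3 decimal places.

⟨n⟩ = (1/(d₂−d₁)) ∫ n₀ e^(−cd) dd = n₀·(e^(−c·d₁) − e^(−c·d₂)) / (c·(d₂−d₁))
e^(−0.33×1) = 0.7189; e^(−0.33×2.8) = 0.3969
⟨n⟩ = 0.52 × (0.7189 − 0.3969) / (0.33 × 1.8) = 0.52 × 0.5421 = 0.2819

0.282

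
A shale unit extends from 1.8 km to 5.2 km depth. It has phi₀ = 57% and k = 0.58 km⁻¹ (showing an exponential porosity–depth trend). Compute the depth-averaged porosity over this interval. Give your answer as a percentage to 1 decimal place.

⟨phi⟩ = (1/(z₂−z₁)) ∫ phi₀ e^(−kz) dz = phi₀·(e^(−k·z₁) − e^(−k·z₂)) / (k·(z₂−z₁))
e^(−0.58×1.8) = 0.3520; e^(−0.58×5.2) = 0.0490
⟨phi⟩ = 0.57 × (0.3520 − 0.0490) / (0.58 × 3.4) = 0.57 × 0.1537 = 0.0876

8.8%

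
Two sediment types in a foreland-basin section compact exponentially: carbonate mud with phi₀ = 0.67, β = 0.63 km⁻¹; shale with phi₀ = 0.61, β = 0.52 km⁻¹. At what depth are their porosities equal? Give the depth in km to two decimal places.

Set phi₀ₐ e^(−βₐZ) = phi₀ᵦ e^(−βᵦZ) ⇒ ln(phi₀ₐ/phi₀ᵦ) = (βₐ − βᵦ)·Z
Z = ln(0.67/0.61) / (0.63 − 0.52) = 0.0938 / 0.11 = 0.853 km

0.85 km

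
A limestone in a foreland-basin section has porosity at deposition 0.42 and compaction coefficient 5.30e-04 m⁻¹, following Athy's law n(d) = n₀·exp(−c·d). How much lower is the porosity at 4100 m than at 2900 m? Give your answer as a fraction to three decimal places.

Working in km (1 km = 1000 m; c in km⁻¹ = c in m⁻¹ × 1000):
n(2.9) = 0.42·e^(−0.53×2.9) = 0.0903
n(4.1) = 0.42·e^(−0.53×4.1) = 0.0478
Δn = 0.0903 − 0.0478 = 0.0425

0.042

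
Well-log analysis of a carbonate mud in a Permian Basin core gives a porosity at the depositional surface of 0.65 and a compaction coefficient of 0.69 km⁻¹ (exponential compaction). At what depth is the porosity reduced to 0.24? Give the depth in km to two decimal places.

Invert Athy's law: d = ln(n₀/n) / c
d = ln(0.65/0.24) / 0.69 = ln(2.708) / 0.69 = 0.9963 / 0.69 = 1.444 km

1.44 km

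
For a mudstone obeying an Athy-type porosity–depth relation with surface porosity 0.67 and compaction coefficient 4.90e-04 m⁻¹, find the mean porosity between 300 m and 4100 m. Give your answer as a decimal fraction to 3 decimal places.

0.262

Working in km (1 km = 1000 m; k in km⁻¹ = k in m⁻¹ × 1000):
⟨φ⟩ = (1/(z₂−z₁)) ∫ φ₀ e^(−kz) dz = φ₀·(e^(−k·z₁) − e^(−k·z₂)) / (k·(z₂−z₁))
e^(−0.49×0.3) = 0.8633; e^(−0.49×4.1) = 0.1341
⟨φ⟩ = 0.67 × (0.8633 − 0.1341) / (0.49 × 3.8) = 0.67 × 0.3916 = 0.2624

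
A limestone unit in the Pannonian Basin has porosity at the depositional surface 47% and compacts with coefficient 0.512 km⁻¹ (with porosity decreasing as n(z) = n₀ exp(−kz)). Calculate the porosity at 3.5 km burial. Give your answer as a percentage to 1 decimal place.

n = n₀·exp(−k·z) = 0.47 × exp(−0.512 × 3.5) = 0.47 × exp(−1.792)
  = 0.47 × 0.1666 = 0.0783

7.8%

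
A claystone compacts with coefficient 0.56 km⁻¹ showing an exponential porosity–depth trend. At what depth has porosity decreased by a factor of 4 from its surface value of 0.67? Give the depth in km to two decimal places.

φ/φ₀ = 1/4 ⇒ exp(−β·z) = 1/4 ⇒ z = ln(4) / β
z = 1.3863 / 0.56 = 2.476 km

2.48 km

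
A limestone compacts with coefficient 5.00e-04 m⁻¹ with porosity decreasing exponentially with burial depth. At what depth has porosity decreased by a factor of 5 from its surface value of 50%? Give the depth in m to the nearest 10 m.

3220 m

Working in km (1 km = 1000 m; c in km⁻¹ = c in m⁻¹ × 1000):
n/n₀ = 1/5 ⇒ exp(−c·d) = 1/5 ⇒ d = ln(5) / c
d = 1.6094 / 0.5 = 3.219 km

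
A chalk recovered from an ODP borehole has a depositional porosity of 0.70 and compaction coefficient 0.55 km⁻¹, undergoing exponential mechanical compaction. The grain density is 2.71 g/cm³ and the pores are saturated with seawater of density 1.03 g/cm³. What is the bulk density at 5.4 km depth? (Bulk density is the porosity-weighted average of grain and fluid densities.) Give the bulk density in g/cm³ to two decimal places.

2.65 g/cm³

Porosity at depth: n = 0.7·exp(−0.55×5.4) = 0.7×0.0513 = 0.0359
Bulk density: ρ_b = (1−n)ρ_g + n·ρ_f = 0.9641×2.71 + 0.0359×1.03
       = 2.613 + 0.037 = 2.650 g/cm³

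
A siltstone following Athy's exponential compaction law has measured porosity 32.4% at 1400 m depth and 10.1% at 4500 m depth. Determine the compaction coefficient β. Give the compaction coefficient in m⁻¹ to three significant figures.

Working in km (1 km = 1000 m; β in km⁻¹ = β in m⁻¹ × 1000):
Athy: φ(Z) = φ₀ e^(−βZ) ⇒ φ₁/φ₂ = e^{β(Z₂−Z₁)} ⇒ β = ln(φ₁/φ₂)/(Z₂−Z₁)
β = ln(0.324/0.101) / (4.5 − 1.4) = ln(3.208) / 3.1 = 1.1656 / 3.1 = 0.376 km⁻¹

0.000376 m⁻¹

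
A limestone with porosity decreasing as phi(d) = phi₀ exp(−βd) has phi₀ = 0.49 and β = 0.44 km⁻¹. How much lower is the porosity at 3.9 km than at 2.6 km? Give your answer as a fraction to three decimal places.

phi(2.6) = 0.49·e^(−0.44×2.6) = 0.1561
phi(3.9) = 0.49·e^(−0.44×3.9) = 0.0881
Δphi = 0.1561 − 0.0881 = 0.0680

0.068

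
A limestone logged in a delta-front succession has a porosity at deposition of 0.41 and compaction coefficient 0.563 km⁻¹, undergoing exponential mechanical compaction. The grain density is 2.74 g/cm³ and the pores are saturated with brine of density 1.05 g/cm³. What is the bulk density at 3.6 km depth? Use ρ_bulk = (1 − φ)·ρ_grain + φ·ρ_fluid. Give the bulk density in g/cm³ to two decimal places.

2.65 g/cm³

Porosity at depth: φ = 0.41·exp(−0.563×3.6) = 0.41×0.1318 = 0.0540
Bulk density: ρ_b = (1−φ)ρ_g + φ·ρ_f = 0.9460×2.74 + 0.0540×1.05
       = 2.592 + 0.057 = 2.649 g/cm³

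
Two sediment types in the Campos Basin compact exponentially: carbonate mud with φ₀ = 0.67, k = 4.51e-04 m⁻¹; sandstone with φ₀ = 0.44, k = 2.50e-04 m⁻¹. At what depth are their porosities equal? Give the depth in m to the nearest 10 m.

2090 m

Working in km (1 km = 1000 m; k in km⁻¹ = k in m⁻¹ × 1000):
Set φ₀ₐ e^(−kₐz) = φ₀ᵦ e^(−kᵦz) ⇒ ln(φ₀ₐ/φ₀ᵦ) = (kₐ − kᵦ)·z
z = ln(0.67/0.44) / (0.451 − 0.25) = 0.4205 / 0.201 = 2.092 km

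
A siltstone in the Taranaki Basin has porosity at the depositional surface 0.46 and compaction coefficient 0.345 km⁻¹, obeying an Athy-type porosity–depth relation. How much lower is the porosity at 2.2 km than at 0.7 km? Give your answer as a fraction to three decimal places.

phi(0.7) = 0.46·e^(−0.345×0.7) = 0.3613
phi(2.2) = 0.46·e^(−0.345×2.2) = 0.2153
Δphi = 0.3613 − 0.2153 = 0.1460

0.146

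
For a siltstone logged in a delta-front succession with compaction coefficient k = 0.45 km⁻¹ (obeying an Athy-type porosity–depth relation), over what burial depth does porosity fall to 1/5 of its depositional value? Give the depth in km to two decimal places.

n/n₀ = 1/5 ⇒ exp(−k·d) = 1/5 ⇒ d = ln(5) / k
d = 1.6094 / 0.45 = 3.577 km

3.58 km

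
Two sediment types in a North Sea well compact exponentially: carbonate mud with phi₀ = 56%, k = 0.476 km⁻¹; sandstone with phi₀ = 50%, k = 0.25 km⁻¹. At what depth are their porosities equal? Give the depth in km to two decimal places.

Set phi₀ₐ e^(−kₐz) = phi₀ᵦ e^(−kᵦz) ⇒ ln(phi₀ₐ/phi₀ᵦ) = (kₐ − kᵦ)·z
z = ln(0.56/0.5) / (0.476 − 0.25) = 0.1133 / 0.226 = 0.501 km

0.50 km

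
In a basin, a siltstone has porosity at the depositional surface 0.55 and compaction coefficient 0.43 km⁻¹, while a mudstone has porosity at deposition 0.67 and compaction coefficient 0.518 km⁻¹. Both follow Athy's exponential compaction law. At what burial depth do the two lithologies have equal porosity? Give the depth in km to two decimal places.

2.24 km

Set n₀ₐ e^(−cₐd) = n₀ᵦ e^(−cᵦd) ⇒ ln(n₀ₐ/n₀ᵦ) = (cₐ − cᵦ)·d
d = ln(0.55/0.67) / (0.43 − 0.518) = -0.1974 / -0.088 = 2.243 km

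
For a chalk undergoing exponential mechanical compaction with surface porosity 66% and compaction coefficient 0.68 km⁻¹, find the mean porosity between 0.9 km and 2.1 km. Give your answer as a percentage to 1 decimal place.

⟨phi⟩ = (1/(Z₂−Z₁)) ∫ phi₀ e^(−βZ) dZ = phi₀·(e^(−β·Z₁) − e^(−β·Z₂)) / (β·(Z₂−Z₁))
e^(−0.68×0.9) = 0.5423; e^(−0.68×2.1) = 0.2398
⟨phi⟩ = 0.66 × (0.5423 − 0.2398) / (0.68 × 1.2) = 0.66 × 0.3707 = 0.2447

24.5%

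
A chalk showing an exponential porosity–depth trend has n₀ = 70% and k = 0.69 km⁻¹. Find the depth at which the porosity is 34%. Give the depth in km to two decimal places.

Invert Athy's law: Z = ln(n₀/n) / k
Z = ln(0.7/0.34) / 0.69 = ln(2.059) / 0.69 = 0.7221 / 0.69 = 1.047 km

1.05 km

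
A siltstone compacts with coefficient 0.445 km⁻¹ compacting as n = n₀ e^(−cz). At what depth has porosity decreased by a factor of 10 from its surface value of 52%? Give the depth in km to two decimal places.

5.17 km

n/n₀ = 1/10 ⇒ exp(−c·z) = 1/10 ⇒ z = ln(10) / c
z = 2.3026 / 0.445 = 5.174 km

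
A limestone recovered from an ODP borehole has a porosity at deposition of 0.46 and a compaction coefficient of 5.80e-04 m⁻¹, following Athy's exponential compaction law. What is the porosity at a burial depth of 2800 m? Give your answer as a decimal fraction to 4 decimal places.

0.0907

Working in km (1 km = 1000 m; k in km⁻¹ = k in m⁻¹ × 1000):
φ = φ₀·exp(−k·Z) = 0.46 × exp(−0.58 × 2.8) = 0.46 × exp(−1.624)
  = 0.46 × 0.1971 = 0.0907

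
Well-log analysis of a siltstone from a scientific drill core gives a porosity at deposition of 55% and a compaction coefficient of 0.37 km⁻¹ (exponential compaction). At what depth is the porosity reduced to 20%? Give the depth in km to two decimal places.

2.73 km

Invert Athy's law: d = ln(n₀/n) / c
d = ln(0.55/0.2) / 0.37 = ln(2.75) / 0.37 = 1.0116 / 0.37 = 2.734 km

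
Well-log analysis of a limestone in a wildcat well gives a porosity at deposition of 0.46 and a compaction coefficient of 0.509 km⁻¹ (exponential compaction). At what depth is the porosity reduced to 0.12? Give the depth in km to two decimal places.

2.64 km

Invert Athy's law: d = ln(n₀/n) / β
d = ln(0.46/0.12) / 0.509 = ln(3.833) / 0.509 = 1.3437 / 0.509 = 2.640 km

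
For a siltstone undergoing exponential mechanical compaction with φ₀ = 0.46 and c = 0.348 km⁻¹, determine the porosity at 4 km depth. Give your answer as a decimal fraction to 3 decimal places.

φ = φ₀·exp(−c·z) = 0.46 × exp(−0.348 × 4) = 0.46 × exp(−1.392)
  = 0.46 × 0.2486 = 0.1143

0.114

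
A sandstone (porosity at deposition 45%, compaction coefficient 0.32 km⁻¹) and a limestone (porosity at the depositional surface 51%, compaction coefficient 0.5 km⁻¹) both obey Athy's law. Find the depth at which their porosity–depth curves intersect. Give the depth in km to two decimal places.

Set φ₀ₐ e^(−cₐd) = φ₀ᵦ e^(−cᵦd) ⇒ ln(φ₀ₐ/φ₀ᵦ) = (cₐ − cᵦ)·d
d = ln(0.45/0.51) / (0.32 − 0.5) = -0.1252 / -0.18 = 0.695 km

0.70 km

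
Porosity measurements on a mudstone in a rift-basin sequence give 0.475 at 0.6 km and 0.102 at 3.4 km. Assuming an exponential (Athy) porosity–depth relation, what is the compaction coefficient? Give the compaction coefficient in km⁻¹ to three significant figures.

Athy: n(z) = n₀ e^(−βz) ⇒ n₁/n₂ = e^{β(z₂−z₁)} ⇒ β = ln(n₁/n₂)/(z₂−z₁)
β = ln(0.475/0.102) / (3.4 − 0.6) = ln(4.657) / 2.8 = 1.5383 / 2.8 = 0.5494 km⁻¹

0.549 km⁻¹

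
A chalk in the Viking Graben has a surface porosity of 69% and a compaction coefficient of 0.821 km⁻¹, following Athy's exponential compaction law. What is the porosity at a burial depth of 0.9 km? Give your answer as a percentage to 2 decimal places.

φ = φ₀·exp(−k·z) = 0.69 × exp(−0.821 × 0.9) = 0.69 × exp(−0.7389)
  = 0.69 × 0.4776 = 0.3296

32.96%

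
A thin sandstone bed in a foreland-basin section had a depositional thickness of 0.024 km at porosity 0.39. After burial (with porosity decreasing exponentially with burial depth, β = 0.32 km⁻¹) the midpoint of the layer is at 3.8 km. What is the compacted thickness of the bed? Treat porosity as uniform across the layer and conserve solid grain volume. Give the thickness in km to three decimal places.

Porosity at 3.8 km: phi = 0.39·exp(−0.32×3.8) = 0.1156
Solid-volume conservation: h(1−phi) = h₀(1−phi₀) ⇒ h = h₀·(1−phi₀)/(1−phi)
h = 0.024 × (1 − 0.39)/(1 − 0.1156) = 0.024 × 0.6897 = 0.0166 km

0.017 km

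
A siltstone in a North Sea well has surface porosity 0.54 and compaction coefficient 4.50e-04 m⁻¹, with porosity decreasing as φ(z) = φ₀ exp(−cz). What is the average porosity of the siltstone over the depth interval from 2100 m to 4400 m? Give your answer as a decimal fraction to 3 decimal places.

Working in km (1 km = 1000 m; c in km⁻¹ = c in m⁻¹ × 1000):
⟨φ⟩ = (1/(z₂−z₁)) ∫ φ₀ e^(−cz) dz = φ₀·(e^(−c·z₁) − e^(−c·z₂)) / (c·(z₂−z₁))
e^(−0.45×2.1) = 0.3887; e^(−0.45×4.4) = 0.1381
⟨φ⟩ = 0.54 × (0.3887 − 0.1381) / (0.45 × 2.3) = 0.54 × 0.2421 = 0.1308

0.131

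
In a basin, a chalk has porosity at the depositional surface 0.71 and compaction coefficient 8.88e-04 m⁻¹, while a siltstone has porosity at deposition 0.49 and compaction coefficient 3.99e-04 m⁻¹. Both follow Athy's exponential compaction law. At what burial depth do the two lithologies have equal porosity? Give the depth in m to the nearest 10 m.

760 m

Working in km (1 km = 1000 m; c in km⁻¹ = c in m⁻¹ × 1000):
Set phi₀ₐ e^(−cₐz) = phi₀ᵦ e^(−cᵦz) ⇒ ln(phi₀ₐ/phi₀ᵦ) = (cₐ − cᵦ)·z
z = ln(0.71/0.49) / (0.888 − 0.399) = 0.3709 / 0.489 = 0.758 km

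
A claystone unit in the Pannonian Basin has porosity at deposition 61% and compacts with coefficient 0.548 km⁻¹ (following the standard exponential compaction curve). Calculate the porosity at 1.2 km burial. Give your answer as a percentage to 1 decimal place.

phi = phi₀·exp(−β·z) = 0.61 × exp(−0.548 × 1.2) = 0.61 × exp(−0.6576)
  = 0.61 × 0.5181 = 0.3160

31.6%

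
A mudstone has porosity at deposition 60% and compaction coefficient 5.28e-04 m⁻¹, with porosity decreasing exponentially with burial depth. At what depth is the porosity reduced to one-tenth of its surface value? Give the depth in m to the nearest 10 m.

Working in km (1 km = 1000 m; k in km⁻¹ = k in m⁻¹ × 1000):
phi/phi₀ = 1/10 ⇒ exp(−k·d) = 1/10 ⇒ d = ln(10) / k
d = 2.3026 / 0.528 = 4.361 km

4360 m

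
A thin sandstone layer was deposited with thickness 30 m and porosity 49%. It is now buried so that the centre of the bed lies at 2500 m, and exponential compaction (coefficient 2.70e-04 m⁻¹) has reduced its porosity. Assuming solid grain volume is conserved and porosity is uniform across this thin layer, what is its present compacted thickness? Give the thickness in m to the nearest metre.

Working in km (1 km = 1000 m; k in km⁻¹ = k in m⁻¹ × 1000):
Porosity at 2.5 km: n = 0.49·exp(−0.27×2.5) = 0.2495
Solid-volume conservation: h(1−n) = h₀(1−n₀) ⇒ h = h₀·(1−n₀)/(1−n)
h = 0.03 × (1 − 0.49)/(1 − 0.2495) = 0.03 × 0.6795 = 0.0204 km

20 m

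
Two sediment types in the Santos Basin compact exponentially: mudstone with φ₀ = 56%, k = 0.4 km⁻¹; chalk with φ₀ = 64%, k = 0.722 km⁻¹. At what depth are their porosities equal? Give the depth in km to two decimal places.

Set φ₀ₐ e^(−kₐZ) = φ₀ᵦ e^(−kᵦZ) ⇒ ln(φ₀ₐ/φ₀ᵦ) = (kₐ − kᵦ)·Z
Z = ln(0.56/0.64) / (0.4 − 0.722) = -0.1335 / -0.322 = 0.415 km

0.41 km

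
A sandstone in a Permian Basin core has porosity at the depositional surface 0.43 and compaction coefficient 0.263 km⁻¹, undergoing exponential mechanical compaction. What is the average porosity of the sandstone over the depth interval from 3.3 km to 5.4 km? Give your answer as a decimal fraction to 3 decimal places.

0.139

⟨phi⟩ = (1/(Z₂−Z₁)) ∫ phi₀ e^(−βZ) dZ = phi₀·(e^(−β·Z₁) − e^(−β·Z₂)) / (β·(Z₂−Z₁))
e^(−0.263×3.3) = 0.4198; e^(−0.263×5.4) = 0.2417
⟨phi⟩ = 0.43 × (0.4198 − 0.2417) / (0.263 × 2.1) = 0.43 × 0.3226 = 0.1387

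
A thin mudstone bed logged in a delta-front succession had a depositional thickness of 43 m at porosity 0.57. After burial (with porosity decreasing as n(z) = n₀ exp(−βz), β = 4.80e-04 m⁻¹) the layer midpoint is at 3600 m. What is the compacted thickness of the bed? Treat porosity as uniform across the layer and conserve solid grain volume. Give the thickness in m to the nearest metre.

Working in km (1 km = 1000 m; β in km⁻¹ = β in m⁻¹ × 1000):
Porosity at 3.6 km: n = 0.57·exp(−0.48×3.6) = 0.1013
Solid-volume conservation: h(1−n) = h₀(1−n₀) ⇒ h = h₀·(1−n₀)/(1−n)
h = 0.043 × (1 − 0.57)/(1 − 0.1013) = 0.043 × 0.4784 = 0.0206 km

21 m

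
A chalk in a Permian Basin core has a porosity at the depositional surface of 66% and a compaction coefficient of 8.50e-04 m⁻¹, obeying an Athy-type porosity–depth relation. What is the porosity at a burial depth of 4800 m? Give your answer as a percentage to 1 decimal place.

Working in km (1 km = 1000 m; k in km⁻¹ = k in m⁻¹ × 1000):
n = n₀·exp(−k·Z) = 0.66 × exp(−0.85 × 4.8) = 0.66 × exp(−4.08)
  = 0.66 × 0.0169 = 0.0112

1.1%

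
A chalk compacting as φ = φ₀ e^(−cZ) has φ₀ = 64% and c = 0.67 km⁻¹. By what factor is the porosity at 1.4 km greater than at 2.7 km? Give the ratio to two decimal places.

φ(Z₁)/φ(Z₂) = e^(−c·Z₁)/e^(−c·Z₂) = e^{c(Z₂−Z₁)}
= exp(0.67 × 1.3) = exp(0.871) = 2.3893

2.39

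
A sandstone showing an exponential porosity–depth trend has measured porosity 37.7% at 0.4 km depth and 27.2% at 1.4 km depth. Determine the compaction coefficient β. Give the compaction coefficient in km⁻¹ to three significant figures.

0.326 km⁻¹

Athy: n(Z) = n₀ e^(−βZ) ⇒ n₁/n₂ = e^{β(Z₂−Z₁)} ⇒ β = ln(n₁/n₂)/(Z₂−Z₁)
β = ln(0.377/0.272) / (1.4 − 0.4) = ln(1.386) / 1 = 0.3264 / 1 = 0.3264 km⁻¹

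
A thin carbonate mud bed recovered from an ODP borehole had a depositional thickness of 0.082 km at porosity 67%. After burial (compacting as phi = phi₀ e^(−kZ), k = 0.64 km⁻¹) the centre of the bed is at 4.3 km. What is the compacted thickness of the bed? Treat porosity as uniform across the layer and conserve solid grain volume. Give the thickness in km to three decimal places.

0.028 km

Porosity at 4.3 km: phi = 0.67·exp(−0.64×4.3) = 0.0427
Solid-volume conservation: h(1−phi) = h₀(1−phi₀) ⇒ h = h₀·(1−phi₀)/(1−phi)
h = 0.082 × (1 − 0.67)/(1 − 0.0427) = 0.082 × 0.3447 = 0.0283 km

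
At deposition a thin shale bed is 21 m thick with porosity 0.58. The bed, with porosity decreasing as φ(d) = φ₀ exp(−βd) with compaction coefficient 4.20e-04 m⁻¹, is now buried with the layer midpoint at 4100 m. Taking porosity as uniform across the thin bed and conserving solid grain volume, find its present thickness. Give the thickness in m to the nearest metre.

Working in km (1 km = 1000 m; β in km⁻¹ = β in m⁻¹ × 1000):
Porosity at 4.1 km: φ = 0.58·exp(−0.42×4.1) = 0.1037
Solid-volume conservation: h(1−φ) = h₀(1−φ₀) ⇒ h = h₀·(1−φ₀)/(1−φ)
h = 0.021 × (1 − 0.58)/(1 − 0.1037) = 0.021 × 0.4686 = 0.0098 km

10 m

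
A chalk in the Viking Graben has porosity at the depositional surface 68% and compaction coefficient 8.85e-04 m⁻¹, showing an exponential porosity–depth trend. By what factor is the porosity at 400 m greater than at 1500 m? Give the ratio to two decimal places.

Working in km (1 km = 1000 m; c in km⁻¹ = c in m⁻¹ × 1000):
n(d₁)/n(d₂) = e^(−c·d₁)/e^(−c·d₂) = e^{c(d₂−d₁)}
= exp(0.885 × 1.1) = exp(0.9735) = 2.6472

2.65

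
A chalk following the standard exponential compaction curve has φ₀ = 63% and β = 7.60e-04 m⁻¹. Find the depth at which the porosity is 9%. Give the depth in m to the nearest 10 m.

Working in km (1 km = 1000 m; β in km⁻¹ = β in m⁻¹ × 1000):
Invert Athy's law: z = ln(φ₀/φ) / β
z = ln(0.63/0.09) / 0.76 = ln(7) / 0.76 = 1.9459 / 0.76 = 2.560 km

2560 m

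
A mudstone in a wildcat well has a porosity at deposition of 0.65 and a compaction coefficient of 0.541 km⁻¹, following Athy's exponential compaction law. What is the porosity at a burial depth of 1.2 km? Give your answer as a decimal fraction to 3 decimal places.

0.340

φ = φ₀·exp(−β·d) = 0.65 × exp(−0.541 × 1.2) = 0.65 × exp(−0.6492)
  = 0.65 × 0.5225 = 0.3396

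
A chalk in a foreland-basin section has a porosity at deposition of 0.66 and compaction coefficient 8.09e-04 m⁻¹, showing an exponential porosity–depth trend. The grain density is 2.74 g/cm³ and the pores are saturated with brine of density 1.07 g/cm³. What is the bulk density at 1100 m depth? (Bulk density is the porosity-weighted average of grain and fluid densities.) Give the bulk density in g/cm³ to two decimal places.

2.29 g/cm³

Working in km (1 km = 1000 m; β in km⁻¹ = β in m⁻¹ × 1000):
Porosity at depth: φ = 0.66·exp(−0.809×1.1) = 0.66×0.4107 = 0.2711
Bulk density: ρ_b = (1−φ)ρ_g + φ·ρ_f = 0.7289×2.74 + 0.2711×1.07
       = 1.997 + 0.290 = 2.287 g/cm³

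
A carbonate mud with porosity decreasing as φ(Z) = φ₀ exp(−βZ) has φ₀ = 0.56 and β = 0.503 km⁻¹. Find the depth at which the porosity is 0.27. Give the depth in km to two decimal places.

Invert Athy's law: Z = ln(φ₀/φ) / β
Z = ln(0.56/0.27) / 0.503 = ln(2.074) / 0.503 = 0.7295 / 0.503 = 1.450 km

1.45 km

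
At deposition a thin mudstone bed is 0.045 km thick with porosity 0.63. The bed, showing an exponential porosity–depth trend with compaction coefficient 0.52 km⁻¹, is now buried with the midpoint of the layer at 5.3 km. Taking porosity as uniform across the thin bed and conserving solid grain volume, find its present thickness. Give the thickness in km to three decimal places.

0.017 km

Porosity at 5.3 km: phi = 0.63·exp(−0.52×5.3) = 0.0400
Solid-volume conservation: h(1−phi) = h₀(1−phi₀) ⇒ h = h₀·(1−phi₀)/(1−phi)
h = 0.045 × (1 − 0.63)/(1 − 0.0400) = 0.045 × 0.3854 = 0.0173 km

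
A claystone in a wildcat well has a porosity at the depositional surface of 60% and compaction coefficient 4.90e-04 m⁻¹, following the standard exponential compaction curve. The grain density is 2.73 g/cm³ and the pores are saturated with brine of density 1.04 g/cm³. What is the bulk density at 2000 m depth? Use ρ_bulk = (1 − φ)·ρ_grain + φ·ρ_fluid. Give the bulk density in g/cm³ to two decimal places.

2.35 g/cm³

Working in km (1 km = 1000 m; c in km⁻¹ = c in m⁻¹ × 1000):
Porosity at depth: φ = 0.6·exp(−0.49×2) = 0.6×0.3753 = 0.2252
Bulk density: ρ_b = (1−φ)ρ_g + φ·ρ_f = 0.7748×2.73 + 0.2252×1.04
       = 2.115 + 0.234 = 2.349 g/cm³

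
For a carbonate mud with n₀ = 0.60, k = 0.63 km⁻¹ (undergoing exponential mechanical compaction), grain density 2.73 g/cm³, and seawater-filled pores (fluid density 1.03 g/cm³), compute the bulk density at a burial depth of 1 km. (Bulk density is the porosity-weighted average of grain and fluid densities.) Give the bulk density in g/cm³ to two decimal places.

2.19 g/cm³

Porosity at depth: n = 0.6·exp(−0.63×1) = 0.6×0.5326 = 0.3196
Bulk density: ρ_b = (1−n)ρ_g + n·ρ_f = 0.6804×2.73 + 0.3196×1.03
       = 1.858 + 0.329 = 2.187 g/cm³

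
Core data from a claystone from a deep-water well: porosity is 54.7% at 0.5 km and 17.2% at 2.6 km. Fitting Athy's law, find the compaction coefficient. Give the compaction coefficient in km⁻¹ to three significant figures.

Athy: n(d) = n₀ e^(−βd) ⇒ n₁/n₂ = e^{β(d₂−d₁)} ⇒ β = ln(n₁/n₂)/(d₂−d₁)
β = ln(0.547/0.172) / (2.6 − 0.5) = ln(3.18) / 2.1 = 1.1570 / 2.1 = 0.5509 km⁻¹

0.551 km⁻¹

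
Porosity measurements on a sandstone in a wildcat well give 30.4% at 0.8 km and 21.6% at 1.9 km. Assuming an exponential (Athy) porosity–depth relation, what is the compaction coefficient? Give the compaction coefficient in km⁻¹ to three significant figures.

0.311 km⁻¹

Athy: phi(z) = phi₀ e^(−βz) ⇒ phi₁/phi₂ = e^{β(z₂−z₁)} ⇒ β = ln(phi₁/phi₂)/(z₂−z₁)
β = ln(0.304/0.216) / (1.9 − 0.8) = ln(1.407) / 1.1 = 0.3417 / 1.1 = 0.3107 km⁻¹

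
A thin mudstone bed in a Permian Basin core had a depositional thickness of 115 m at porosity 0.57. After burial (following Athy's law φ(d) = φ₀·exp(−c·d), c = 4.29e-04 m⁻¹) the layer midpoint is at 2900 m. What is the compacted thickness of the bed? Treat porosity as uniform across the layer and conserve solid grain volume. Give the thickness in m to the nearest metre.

59 m

Working in km (1 km = 1000 m; c in km⁻¹ = c in m⁻¹ × 1000):
Porosity at 2.9 km: φ = 0.57·exp(−0.429×2.9) = 0.1643
Solid-volume conservation: h(1−φ) = h₀(1−φ₀) ⇒ h = h₀·(1−φ₀)/(1−φ)
h = 0.115 × (1 − 0.57)/(1 − 0.1643) = 0.115 × 0.5145 = 0.0592 km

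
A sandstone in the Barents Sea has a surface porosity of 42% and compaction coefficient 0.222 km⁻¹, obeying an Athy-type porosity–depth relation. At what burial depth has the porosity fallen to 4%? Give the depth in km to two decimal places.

Invert Athy's law: z = ln(phi₀/phi) / k
z = ln(0.42/0.04) / 0.222 = ln(10.5) / 0.222 = 2.3514 / 0.222 = 10.592 km

10.59 km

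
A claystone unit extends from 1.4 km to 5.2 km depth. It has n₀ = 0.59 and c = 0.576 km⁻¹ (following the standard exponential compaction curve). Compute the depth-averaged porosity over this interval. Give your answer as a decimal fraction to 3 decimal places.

⟨n⟩ = (1/(z₂−z₁)) ∫ n₀ e^(−cz) dz = n₀·(e^(−c·z₁) − e^(−c·z₂)) / (c·(z₂−z₁))
e^(−0.576×1.4) = 0.4465; e^(−0.576×5.2) = 0.0500
⟨n⟩ = 0.59 × (0.4465 − 0.0500) / (0.576 × 3.8) = 0.59 × 0.1811 = 0.1069

0.107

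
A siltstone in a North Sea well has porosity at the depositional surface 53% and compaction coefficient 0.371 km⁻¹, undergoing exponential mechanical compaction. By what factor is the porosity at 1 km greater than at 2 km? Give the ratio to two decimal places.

1.45

n(d₁)/n(d₂) = e^(−β·d₁)/e^(−β·d₂) = e^{β(d₂−d₁)}
= exp(0.371 × 1) = exp(0.371) = 1.4492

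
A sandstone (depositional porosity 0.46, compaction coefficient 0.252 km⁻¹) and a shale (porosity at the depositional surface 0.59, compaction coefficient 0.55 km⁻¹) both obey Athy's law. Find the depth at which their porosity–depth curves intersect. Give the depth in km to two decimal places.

0.84 km

Set φ₀ₐ e^(−βₐd) = φ₀ᵦ e^(−βᵦd) ⇒ ln(φ₀ₐ/φ₀ᵦ) = (βₐ − βᵦ)·d
d = ln(0.46/0.59) / (0.252 − 0.55) = -0.2489 / -0.298 = 0.835 km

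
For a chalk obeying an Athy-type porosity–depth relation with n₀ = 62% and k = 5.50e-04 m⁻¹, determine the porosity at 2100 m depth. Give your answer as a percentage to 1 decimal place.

19.5%

Working in km (1 km = 1000 m; k in km⁻¹ = k in m⁻¹ × 1000):
n = n₀·exp(−k·d) = 0.62 × exp(−0.55 × 2.1) = 0.62 × exp(−1.155)
  = 0.62 × 0.3151 = 0.1953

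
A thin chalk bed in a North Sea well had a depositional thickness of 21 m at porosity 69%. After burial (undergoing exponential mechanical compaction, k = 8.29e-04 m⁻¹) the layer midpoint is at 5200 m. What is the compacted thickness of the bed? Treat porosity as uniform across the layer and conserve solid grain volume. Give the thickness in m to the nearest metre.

7 m

Working in km (1 km = 1000 m; k in km⁻¹ = k in m⁻¹ × 1000):
Porosity at 5.2 km: φ = 0.69·exp(−0.829×5.2) = 0.0093
Solid-volume conservation: h(1−φ) = h₀(1−φ₀) ⇒ h = h₀·(1−φ₀)/(1−φ)
h = 0.021 × (1 − 0.69)/(1 − 0.0093) = 0.021 × 0.3129 = 0.0066 km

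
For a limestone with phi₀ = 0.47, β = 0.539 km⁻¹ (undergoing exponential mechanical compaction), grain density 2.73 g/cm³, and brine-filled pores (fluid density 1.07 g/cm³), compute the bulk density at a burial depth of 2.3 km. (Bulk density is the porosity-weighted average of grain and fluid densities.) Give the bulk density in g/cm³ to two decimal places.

2.50 g/cm³

Porosity at depth: phi = 0.47·exp(−0.539×2.3) = 0.47×0.2895 = 0.1361
Bulk density: ρ_b = (1−phi)ρ_g + phi·ρ_f = 0.8639×2.73 + 0.1361×1.07
       = 2.359 + 0.146 = 2.504 g/cm³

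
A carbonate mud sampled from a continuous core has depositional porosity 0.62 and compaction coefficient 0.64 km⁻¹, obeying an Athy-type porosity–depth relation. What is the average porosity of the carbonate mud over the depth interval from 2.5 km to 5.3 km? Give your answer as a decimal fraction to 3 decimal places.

0.058

⟨φ⟩ = (1/(d₂−d₁)) ∫ φ₀ e^(−kd) dd = φ₀·(e^(−k·d₁) − e^(−k·d₂)) / (k·(d₂−d₁))
e^(−0.64×2.5) = 0.2019; e^(−0.64×5.3) = 0.0336
⟨φ⟩ = 0.62 × (0.2019 − 0.0336) / (0.64 × 2.8) = 0.62 × 0.0939 = 0.0582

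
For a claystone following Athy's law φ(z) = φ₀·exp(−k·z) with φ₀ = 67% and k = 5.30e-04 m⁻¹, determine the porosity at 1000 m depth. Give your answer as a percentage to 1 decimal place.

39.4%

Working in km (1 km = 1000 m; k in km⁻¹ = k in m⁻¹ × 1000):
φ = φ₀·exp(−k·z) = 0.67 × exp(−0.53 × 1) = 0.67 × exp(−0.53)
  = 0.67 × 0.5886 = 0.3944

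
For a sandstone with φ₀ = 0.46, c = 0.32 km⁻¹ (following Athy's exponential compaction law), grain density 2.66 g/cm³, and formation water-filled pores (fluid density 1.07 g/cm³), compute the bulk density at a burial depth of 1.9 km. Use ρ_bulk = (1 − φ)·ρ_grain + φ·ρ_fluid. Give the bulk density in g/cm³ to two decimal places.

2.26 g/cm³

Porosity at depth: φ = 0.46·exp(−0.32×1.9) = 0.46×0.5444 = 0.2504
Bulk density: ρ_b = (1−φ)ρ_g + φ·ρ_f = 0.7496×2.66 + 0.2504×1.07
       = 1.994 + 0.268 = 2.262 g/cm³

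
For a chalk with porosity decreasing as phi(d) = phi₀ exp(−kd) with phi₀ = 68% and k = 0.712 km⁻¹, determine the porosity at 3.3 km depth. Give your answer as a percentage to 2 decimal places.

6.49%

phi = phi₀·exp(−k·d) = 0.68 × exp(−0.712 × 3.3) = 0.68 × exp(−2.35)
  = 0.68 × 0.0954 = 0.0649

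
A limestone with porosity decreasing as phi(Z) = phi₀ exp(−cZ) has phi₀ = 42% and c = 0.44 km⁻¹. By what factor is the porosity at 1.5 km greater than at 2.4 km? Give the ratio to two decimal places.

phi(Z₁)/phi(Z₂) = e^(−c·Z₁)/e^(−c·Z₂) = e^{c(Z₂−Z₁)}
= exp(0.44 × 0.9) = exp(0.396) = 1.4859

1.49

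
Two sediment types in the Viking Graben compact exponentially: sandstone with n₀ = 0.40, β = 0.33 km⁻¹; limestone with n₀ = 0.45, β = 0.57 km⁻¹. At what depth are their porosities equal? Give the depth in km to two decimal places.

0.49 km

Set n₀ₐ e^(−βₐZ) = n₀ᵦ e^(−βᵦZ) ⇒ ln(n₀ₐ/n₀ᵦ) = (βₐ − βᵦ)·Z
Z = ln(0.4/0.45) / (0.33 − 0.57) = -0.1178 / -0.24 = 0.491 km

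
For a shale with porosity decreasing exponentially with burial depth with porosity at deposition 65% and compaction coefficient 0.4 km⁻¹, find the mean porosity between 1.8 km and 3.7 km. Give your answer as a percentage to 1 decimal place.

⟨φ⟩ = (1/(z₂−z₁)) ∫ φ₀ e^(−βz) dz = φ₀·(e^(−β·z₁) − e^(−β·z₂)) / (β·(z₂−z₁))
e^(−0.4×1.8) = 0.4868; e^(−0.4×3.7) = 0.2276
⟨φ⟩ = 0.65 × (0.4868 − 0.2276) / (0.4 × 1.9) = 0.65 × 0.3409 = 0.2216

22.2%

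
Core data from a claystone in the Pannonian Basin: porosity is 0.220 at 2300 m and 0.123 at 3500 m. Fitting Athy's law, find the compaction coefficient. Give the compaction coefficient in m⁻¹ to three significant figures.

0.000485 m⁻¹

Working in km (1 km = 1000 m; c in km⁻¹ = c in m⁻¹ × 1000):
Athy: φ(d) = φ₀ e^(−cd) ⇒ φ₁/φ₂ = e^{c(d₂−d₁)} ⇒ c = ln(φ₁/φ₂)/(d₂−d₁)
c = ln(0.22/0.123) / (3.5 − 2.3) = ln(1.789) / 1.2 = 0.5814 / 1.2 = 0.4845 km⁻¹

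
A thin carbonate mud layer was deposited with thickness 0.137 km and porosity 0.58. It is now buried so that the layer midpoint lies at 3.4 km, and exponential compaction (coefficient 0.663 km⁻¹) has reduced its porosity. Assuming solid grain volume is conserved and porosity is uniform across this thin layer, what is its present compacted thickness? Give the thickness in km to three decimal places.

Porosity at 3.4 km: n = 0.58·exp(−0.663×3.4) = 0.0609
Solid-volume conservation: h(1−n) = h₀(1−n₀) ⇒ h = h₀·(1−n₀)/(1−n)
h = 0.137 × (1 − 0.58)/(1 − 0.0609) = 0.137 × 0.4472 = 0.0613 km

0.061 km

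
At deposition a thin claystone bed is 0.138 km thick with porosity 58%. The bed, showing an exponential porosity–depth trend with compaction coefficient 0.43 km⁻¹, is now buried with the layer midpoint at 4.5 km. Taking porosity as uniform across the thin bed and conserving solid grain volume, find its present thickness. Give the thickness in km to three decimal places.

0.063 km

Porosity at 4.5 km: phi = 0.58·exp(−0.43×4.5) = 0.0838
Solid-volume conservation: h(1−phi) = h₀(1−phi₀) ⇒ h = h₀·(1−phi₀)/(1−phi)
h = 0.138 × (1 − 0.58)/(1 − 0.0838) = 0.138 × 0.4584 = 0.0633 km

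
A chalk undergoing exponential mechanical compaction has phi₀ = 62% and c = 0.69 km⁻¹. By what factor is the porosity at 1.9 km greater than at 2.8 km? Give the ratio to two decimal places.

1.86

phi(Z₁)/phi(Z₂) = e^(−c·Z₁)/e^(−c·Z₂) = e^{c(Z₂−Z₁)}
= exp(0.69 × 0.9) = exp(0.621) = 1.8608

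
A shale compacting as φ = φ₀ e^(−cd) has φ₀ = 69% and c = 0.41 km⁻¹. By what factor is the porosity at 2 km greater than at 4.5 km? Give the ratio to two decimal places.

φ(d₁)/φ(d₂) = e^(−c·d₁)/e^(−c·d₂) = e^{c(d₂−d₁)}
= exp(0.41 × 2.5) = exp(1.025) = 2.7871

2.79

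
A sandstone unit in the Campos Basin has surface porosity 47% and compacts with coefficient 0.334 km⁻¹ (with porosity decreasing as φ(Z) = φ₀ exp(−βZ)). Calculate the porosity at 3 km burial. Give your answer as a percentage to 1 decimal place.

17.3%

φ = φ₀·exp(−β·Z) = 0.47 × exp(−0.334 × 3) = 0.47 × exp(−1.002)
  = 0.47 × 0.3671 = 0.1726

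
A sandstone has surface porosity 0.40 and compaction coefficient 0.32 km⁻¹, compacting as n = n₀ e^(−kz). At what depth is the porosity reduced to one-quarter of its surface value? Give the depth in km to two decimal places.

n/n₀ = 1/4 ⇒ exp(−k·z) = 1/4 ⇒ z = ln(4) / k
z = 1.3863 / 0.32 = 4.332 km

4.33 km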